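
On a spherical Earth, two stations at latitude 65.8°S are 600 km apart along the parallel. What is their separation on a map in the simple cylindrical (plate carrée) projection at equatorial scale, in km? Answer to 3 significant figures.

1460 km

Plate carrée maps x = Rλ, y = Rφ. The meridian scale is h = 1 and the parallel scale is k = 1/cos φ = sec φ.
Along the parallel, k = sec 65.8° = 1/0.4099 = 2.439.
Map distance = 600 × 2.439 ≈ 1460 km.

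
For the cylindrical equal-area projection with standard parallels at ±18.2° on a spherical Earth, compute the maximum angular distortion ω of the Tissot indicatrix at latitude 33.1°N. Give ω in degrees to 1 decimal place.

14.4°

Cylindrical equal-area (φ₀ = 18.2°): h = cos φ / cos 18.2° along meridians, k = cos 18.2° / cos φ along parallels; h·k = 1.
At 33.1°: h = 0.8818, k = 1.134; principal scales a = 1.134, b = 0.8818.
sin(ω/2) = (a − b)/(a + b) = 0.2522/2.016 = 0.1251, so ω = 2 arcsin(0.1251) ≈ 14.4°.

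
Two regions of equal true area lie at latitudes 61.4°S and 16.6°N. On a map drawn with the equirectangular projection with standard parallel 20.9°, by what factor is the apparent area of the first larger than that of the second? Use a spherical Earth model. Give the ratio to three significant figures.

2.00

With standard parallel φ₀ = 20.9°, the equirectangular projection gives x = Rλ cos φ₀, y = Rφ, so h = 1 and k = cos 20.9° / cos φ.
Areal scale at 61.4°: h·k = 1.000 × 1.952 = 1.952.
Areal scale at 16.6°: h·k = 1.000 × 0.9748 = 0.9748.
Ratio = 1.952/0.9748 ≈ 2.00.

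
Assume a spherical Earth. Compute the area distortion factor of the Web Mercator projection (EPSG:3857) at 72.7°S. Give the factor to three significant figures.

11.3

Mercator is conformal, so the point scale is isotropic: h = k = sec φ = 1/cos φ.
Areal scale = k² = sec²φ = 1/cos²(72.7°) = 1/0.2974² = 11.31.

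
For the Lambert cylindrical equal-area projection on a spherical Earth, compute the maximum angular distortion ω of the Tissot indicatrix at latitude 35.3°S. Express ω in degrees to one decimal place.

The Lambert cylindrical equal-area projection is the cylindrical equal-area projection with its standard parallel at the equator (φ₀ = 0). A cylindrical equal-area projection with standard parallel φ₀ has meridian scale h = cos φ / cos φ₀ and parallel scale k = cos φ₀ / cos φ (so areas are preserved, h·k = 1).
At 35.3°: h = 0.8161, k = 1.225; principal scales a = 1.225, b = 0.8161.
sin(ω/2) = (a − b)/(a + b) = 0.4091/2.041 = 0.2004, so ω = 2 arcsin(0.2004) ≈ 23.1°.

23.1°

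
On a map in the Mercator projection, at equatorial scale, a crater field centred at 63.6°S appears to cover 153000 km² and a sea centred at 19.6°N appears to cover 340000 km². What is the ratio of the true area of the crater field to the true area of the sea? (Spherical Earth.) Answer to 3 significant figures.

Since Mercator area scale is 1/cos²φ, the true area equals the apparent area multiplied by cos²φ.
True area of crater field: 153000 × cos²(63.6°) = 153000 × 0.1977 = 30250 km².
True area of sea: 340000 × cos²(19.6°) = 340000 × 0.8875 = 301700 km².
Ratio = 30250 / 301700 ≈ 0.100.

0.100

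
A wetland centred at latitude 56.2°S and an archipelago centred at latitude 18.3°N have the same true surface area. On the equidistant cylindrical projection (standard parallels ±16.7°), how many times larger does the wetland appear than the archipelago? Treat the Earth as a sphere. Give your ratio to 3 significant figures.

In the equirectangular projection with standard parallel φ₀ = 16.7° (x = Rλ cos φ₀, y = Rφ), meridians are true-scale (h = 1) and the parallel scale is k = cos φ₀ / cos φ.
Areal scale at 56.2°: h·k = 1.000 × 1.722 = 1.722.
Areal scale at 18.3°: h·k = 1.000 × 1.009 = 1.009.
Ratio = 1.722/1.009 ≈ 1.71.

1.71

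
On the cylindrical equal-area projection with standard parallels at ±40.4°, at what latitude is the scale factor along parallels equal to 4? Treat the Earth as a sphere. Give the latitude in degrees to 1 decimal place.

79.0°

For cylindrical equal-area with standard parallel φ₀, h = cos φ / cos φ₀ and k = cos φ₀ / cos φ, so h·k = 1.
k = cos φ₀ / cos φ = 4  ⇒  cos φ = cos 40.4° / 4 = 0.1904.
φ = arccos(0.1904) ≈ 79.0°.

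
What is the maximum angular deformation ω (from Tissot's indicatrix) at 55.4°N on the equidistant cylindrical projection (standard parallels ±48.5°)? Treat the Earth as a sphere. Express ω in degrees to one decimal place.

The equidistant cylindrical projection with φ₀ = 48.5° has h = 1 (meridians true) and k = cos φ₀ / cos φ along parallels.
At 55.4°: h = 1.000, k = 1.167; principal scales a = 1.167, b = 1.000.
sin(ω/2) = (a − b)/(a + b) = 0.1669/2.167 = 0.07702, so ω = 2 arcsin(0.07702) ≈ 8.8°.

8.8°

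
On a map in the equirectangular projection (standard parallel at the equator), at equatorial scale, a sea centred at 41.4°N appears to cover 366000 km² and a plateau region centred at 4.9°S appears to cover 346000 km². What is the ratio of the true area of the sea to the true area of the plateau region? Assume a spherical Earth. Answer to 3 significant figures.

Plate carrée has h = 1 and k = sec φ, giving areal scale sec φ; true area = (apparent area) · cos φ.
True area of sea: 366000 × cos(41.4°) = 366000 × 0.7501 = 274500 km².
True area of plateau region: 346000 × cos(4.9°) = 346000 × 0.9963 = 344700 km².
Ratio = 274500 / 344700 ≈ 0.796.

0.796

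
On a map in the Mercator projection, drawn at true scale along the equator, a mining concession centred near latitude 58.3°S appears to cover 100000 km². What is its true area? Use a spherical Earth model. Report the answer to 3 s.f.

27600 km²

Mercator is conformal, so the point scale is isotropic: h = k = sec φ = 1/cos φ.
Areal scale = k² = sec²φ = 1/cos²(58.3°) = 1/0.5255² = 3.622.
True area = apparent / (areal scale) = 100000 / 3.622 ≈ 27600 km².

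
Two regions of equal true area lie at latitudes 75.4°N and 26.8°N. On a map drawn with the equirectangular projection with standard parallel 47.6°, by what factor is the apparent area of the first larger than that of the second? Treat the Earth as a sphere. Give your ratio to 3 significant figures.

3.54

In the equirectangular projection with standard parallel φ₀ = 47.6° (x = Rλ cos φ₀, y = Rφ), meridians are true-scale (h = 1) and the parallel scale is k = cos φ₀ / cos φ.
Areal scale at 75.4°: h·k = 1.000 × 2.675 = 2.675.
Areal scale at 26.8°: h·k = 1.000 × 0.7554 = 0.7554.
Ratio = 2.675/0.7554 ≈ 3.54.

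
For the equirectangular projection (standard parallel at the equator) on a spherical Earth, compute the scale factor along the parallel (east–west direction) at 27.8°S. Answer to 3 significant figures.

In the plate carrée (x = Rλ, y = Rφ), meridians are true-scale (h = 1) and parallels are stretched by k = sec φ.
k = 1/cos 27.8° = 1/0.8846 = 1.130.

1.13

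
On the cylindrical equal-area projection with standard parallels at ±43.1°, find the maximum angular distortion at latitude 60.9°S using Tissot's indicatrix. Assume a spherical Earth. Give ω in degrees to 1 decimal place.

For cylindrical equal-area with standard parallel φ₀, h = cos φ / cos φ₀ and k = cos φ₀ / cos φ, so h·k = 1.
At 60.9°: h = 0.6661, k = 1.501; principal scales a = 1.501, b = 0.6661.
sin(ω/2) = (a − b)/(a + b) = 0.8353/2.167 = 0.3854, so ω = 2 arcsin(0.3854) ≈ 45.3°.

45.3°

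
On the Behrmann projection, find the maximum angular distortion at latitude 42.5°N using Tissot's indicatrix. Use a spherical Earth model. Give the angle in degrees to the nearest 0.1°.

The Behrmann projection is cylindrical equal-area with φ₀ = 30°. A cylindrical equal-area projection with standard parallel φ₀ has meridian scale h = cos φ / cos φ₀ and parallel scale k = cos φ₀ / cos φ (so areas are preserved, h·k = 1).
At 42.5°: h = 0.8513, k = 1.175; principal scales a = 1.175, b = 0.8513.
sin(ω/2) = (a − b)/(a + b) = 0.3233/2.026 = 0.1596, so ω = 2 arcsin(0.1596) ≈ 18.4°.

18.4°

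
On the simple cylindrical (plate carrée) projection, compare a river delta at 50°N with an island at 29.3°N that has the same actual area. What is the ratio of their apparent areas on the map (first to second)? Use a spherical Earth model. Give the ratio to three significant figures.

1.36

In the plate carrée (x = Rλ, y = Rφ), meridians are true-scale (h = 1) and parallels are stretched by k = sec φ.
Areal scale at 50°: h·k = 1.000 × 1.556 = 1.556.
Areal scale at 29.3°: h·k = 1.000 × 1.147 = 1.147.
Ratio = 1.556/1.147 ≈ 1.36.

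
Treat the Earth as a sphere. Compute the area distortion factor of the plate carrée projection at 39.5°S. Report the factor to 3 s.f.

1.30

Plate carrée maps x = Rλ, y = Rφ. The meridian scale is h = 1 and the parallel scale is k = 1/cos φ = sec φ.
Areal scale = h·k = 1 × sec φ; at 39.5°, h = 1.000, k = 1.296, so h·k = 1.296.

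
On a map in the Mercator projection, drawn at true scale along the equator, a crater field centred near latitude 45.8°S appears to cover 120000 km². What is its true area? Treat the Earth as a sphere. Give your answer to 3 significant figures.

For Mercator, h = k = sec φ (a conformal cylindrical projection has a single point scale, 1/cos φ).
Areal scale = k² = sec²φ = 1/cos²(45.8°) = 1/0.6972² = 2.057.
True area = apparent / (areal scale) = 120000 / 2.057 ≈ 58300 km².

58300 km²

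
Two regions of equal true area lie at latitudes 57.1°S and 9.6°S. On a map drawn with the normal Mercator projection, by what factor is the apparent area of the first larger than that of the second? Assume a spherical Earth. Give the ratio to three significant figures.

Mercator is conformal with k = sec φ, so areal scale = k² = sec²φ.
At 57.1°: sec²(57.1°) = 1/0.5432² = 3.389.
At 9.6°: sec²(9.6°) = 1/0.9860² = 1.029.
Ratio = 3.389/1.029 = cos²(9.6°)/cos²(57.1°) ≈ 3.30.

3.30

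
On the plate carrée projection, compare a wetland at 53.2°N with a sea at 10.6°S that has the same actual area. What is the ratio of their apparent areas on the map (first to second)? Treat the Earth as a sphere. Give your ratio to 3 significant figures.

Plate carrée maps x = Rλ, y = Rφ. The meridian scale is h = 1 and the parallel scale is k = 1/cos φ = sec φ.
Areal scale at 53.2°: h·k = 1.000 × 1.669 = 1.669.
Areal scale at 10.6°: h·k = 1.000 × 1.017 = 1.017.
Ratio = 1.669/1.017 ≈ 1.64.

1.64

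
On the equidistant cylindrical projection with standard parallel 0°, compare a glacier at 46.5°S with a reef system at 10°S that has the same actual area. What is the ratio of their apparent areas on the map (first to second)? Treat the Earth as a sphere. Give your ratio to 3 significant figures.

1.43

In the plate carrée (x = Rλ, y = Rφ), meridians are true-scale (h = 1) and parallels are stretched by k = sec φ.
Areal scale at 46.5°: h·k = 1.000 × 1.453 = 1.453.
Areal scale at 10°: h·k = 1.000 × 1.015 = 1.015.
Ratio = 1.453/1.015 ≈ 1.43.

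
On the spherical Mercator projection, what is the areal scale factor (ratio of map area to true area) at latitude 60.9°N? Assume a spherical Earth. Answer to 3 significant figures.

The Mercator projection is conformal; its linear scale factor is the same in every direction and equals sec φ = 1/cos φ.
Areal scale = k² = sec²φ = 1/cos²(60.9°) = 1/0.4863² = 4.228.

4.23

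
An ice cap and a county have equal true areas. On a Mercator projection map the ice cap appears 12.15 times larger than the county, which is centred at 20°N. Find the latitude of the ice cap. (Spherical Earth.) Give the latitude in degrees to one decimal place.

For equal true areas on Mercator, apparent areas scale as sec²φ, so the ratio is cos²φ₂ / cos²φ₁.
cos²φ₂ / cos²φ₁ = 12.15  ⇒  cos φ₁ = cos 20° / √12.15 = 0.9397/3.486 = 0.2696.
φ₁ = arccos(0.2696) ≈ 74.4°.

74.4°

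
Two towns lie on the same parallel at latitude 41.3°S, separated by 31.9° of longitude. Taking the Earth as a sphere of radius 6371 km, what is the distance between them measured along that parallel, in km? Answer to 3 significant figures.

Arc length along a parallel = R cos φ · Δλ (with Δλ in radians).
= 6371 × cos 41.3° × (31.9° × π/180) = 6371 × 0.7513 × 0.5568 ≈ 2660 km.

2660 km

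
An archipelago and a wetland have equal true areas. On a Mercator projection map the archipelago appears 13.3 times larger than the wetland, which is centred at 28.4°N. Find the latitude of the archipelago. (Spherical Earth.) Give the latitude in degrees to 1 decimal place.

For equal true areas on Mercator, apparent areas scale as sec²φ, so the ratio is cos²φ₂ / cos²φ₁.
cos²φ₂ / cos²φ₁ = 13.3  ⇒  cos φ₁ = cos 28.4° / √13.3 = 0.8796/3.647 = 0.2412.
φ₁ = arccos(0.2412) ≈ 76.0°.

76.0°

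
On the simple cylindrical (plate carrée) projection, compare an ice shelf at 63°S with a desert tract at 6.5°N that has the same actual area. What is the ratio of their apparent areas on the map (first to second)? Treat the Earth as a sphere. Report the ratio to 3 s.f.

2.19

Plate carrée maps x = Rλ, y = Rφ. The meridian scale is h = 1 and the parallel scale is k = 1/cos φ = sec φ.
Areal scale at 63°: h·k = 1.000 × 2.203 = 2.203.
Areal scale at 6.5°: h·k = 1.000 × 1.006 = 1.006.
Ratio = 2.203/1.006 ≈ 2.19.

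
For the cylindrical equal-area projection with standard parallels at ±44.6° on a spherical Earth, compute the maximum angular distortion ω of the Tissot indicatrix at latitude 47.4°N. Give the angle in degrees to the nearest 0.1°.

5.8°

A cylindrical equal-area projection with standard parallel φ₀ has meridian scale h = cos φ / cos φ₀ and parallel scale k = cos φ₀ / cos φ (so areas are preserved, h·k = 1).
At 47.4°: h = 0.9506, k = 1.052; principal scales a = 1.052, b = 0.9506.
sin(ω/2) = (a − b)/(a + b) = 0.1013/2.003 = 0.05058, so ω = 2 arcsin(0.05058) ≈ 5.8°.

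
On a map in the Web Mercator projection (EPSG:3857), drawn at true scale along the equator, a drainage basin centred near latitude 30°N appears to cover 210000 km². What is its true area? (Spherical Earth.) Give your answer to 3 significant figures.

Mercator is conformal, so the point scale is isotropic: h = k = sec φ = 1/cos φ.
Areal scale = k² = sec²φ = 1/cos²(30°) = 1/0.8660² = 1.333.
True area = apparent / (areal scale) = 210000 / 1.333 ≈ 158000 km².

158000 km²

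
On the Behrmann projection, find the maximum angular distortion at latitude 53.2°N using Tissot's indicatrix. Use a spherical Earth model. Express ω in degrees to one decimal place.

Behrmann is a cylindrical equal-area projection with standard parallels at ±30°. For cylindrical equal-area with standard parallel φ₀, h = cos φ / cos φ₀ and k = cos φ₀ / cos φ, so h·k = 1.
At 53.2°: h = 0.6917, k = 1.446; principal scales a = 1.446, b = 0.6917.
sin(ω/2) = (a − b)/(a + b) = 0.7540/2.137 = 0.3528, so ω = 2 arcsin(0.3528) ≈ 41.3°.

41.3°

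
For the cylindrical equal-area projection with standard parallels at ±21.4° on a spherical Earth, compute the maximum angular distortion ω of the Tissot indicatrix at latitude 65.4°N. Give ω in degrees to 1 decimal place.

83.6°

For cylindrical equal-area with standard parallel φ₀, h = cos φ / cos φ₀ and k = cos φ₀ / cos φ, so h·k = 1.
At 65.4°: h = 0.4471, k = 2.237; principal scales a = 2.237, b = 0.4471.
sin(ω/2) = (a − b)/(a + b) = 1.789/2.684 = 0.6668, so ω = 2 arcsin(0.6668) ≈ 83.6°.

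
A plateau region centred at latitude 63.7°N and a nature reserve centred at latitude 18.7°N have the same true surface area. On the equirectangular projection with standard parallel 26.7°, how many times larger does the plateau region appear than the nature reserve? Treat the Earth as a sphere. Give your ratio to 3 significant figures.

2.14

In the equirectangular projection with standard parallel φ₀ = 26.7° (x = Rλ cos φ₀, y = Rφ), meridians are true-scale (h = 1) and the parallel scale is k = cos φ₀ / cos φ.
Areal scale at 63.7°: h·k = 1.000 × 2.016 = 2.016.
Areal scale at 18.7°: h·k = 1.000 × 0.9432 = 0.9432.
Ratio = 2.016/0.9432 ≈ 2.14.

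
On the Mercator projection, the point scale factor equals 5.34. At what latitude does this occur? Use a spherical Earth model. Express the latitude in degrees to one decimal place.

79.2°

Mercator scale is k = sec φ = 1/cos φ.
1/cos φ = 5.34  ⇒  cos φ = 0.1873  ⇒  φ = arccos(0.1873) ≈ 79.2°.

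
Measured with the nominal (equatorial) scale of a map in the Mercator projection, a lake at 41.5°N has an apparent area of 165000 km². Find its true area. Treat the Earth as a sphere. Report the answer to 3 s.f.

92600 km²

Mercator is conformal, so the point scale is isotropic: h = k = sec φ = 1/cos φ.
Areal scale = k² = sec²φ = 1/cos²(41.5°) = 1/0.7490² = 1.783.
True area = apparent / (areal scale) = 165000 / 1.783 ≈ 92600 km².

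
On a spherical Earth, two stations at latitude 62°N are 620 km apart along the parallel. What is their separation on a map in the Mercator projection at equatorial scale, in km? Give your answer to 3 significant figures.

For Mercator, h = k = sec φ (a conformal cylindrical projection has a single point scale, 1/cos φ).
Along the parallel, k = sec 62° = 1/0.4695 = 2.130.
Map distance = 620 × 2.130 ≈ 1320 km.

1320 km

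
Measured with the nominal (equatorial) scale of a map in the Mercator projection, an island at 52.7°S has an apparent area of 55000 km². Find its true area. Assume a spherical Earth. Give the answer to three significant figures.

The Mercator projection is conformal; its linear scale factor is the same in every direction and equals sec φ = 1/cos φ.
Areal scale = k² = sec²φ = 1/cos²(52.7°) = 1/0.6060² = 2.723.
True area = apparent / (areal scale) = 55000 / 2.723 ≈ 20200 km².

20200 km²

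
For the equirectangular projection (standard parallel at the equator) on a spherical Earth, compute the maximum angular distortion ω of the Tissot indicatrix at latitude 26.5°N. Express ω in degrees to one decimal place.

For the equirectangular projection with φ₀ = 0 (plate carrée), h = 1 along meridians and k = sec φ along parallels.
At 26.5°: h = 1.000, k = 1.117; principal scales a = 1.117, b = 1.000.
sin(ω/2) = (a − b)/(a + b) = 0.1174/2.117 = 0.05545, so ω = 2 arcsin(0.05545) ≈ 6.4°.

6.4°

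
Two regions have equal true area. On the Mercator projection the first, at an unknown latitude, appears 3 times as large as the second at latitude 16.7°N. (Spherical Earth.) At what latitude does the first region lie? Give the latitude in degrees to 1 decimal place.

56.4°

Mercator areal scale is sec²φ, so apparent-area ratio = sec²φ₁ / sec²φ₂ = cos²φ₂ / cos²φ₁.
cos²φ₂ / cos²φ₁ = 3  ⇒  cos φ₁ = cos 16.7° / √3 = 0.9578/1.732 = 0.5530.
φ₁ = arccos(0.5530) ≈ 56.4°.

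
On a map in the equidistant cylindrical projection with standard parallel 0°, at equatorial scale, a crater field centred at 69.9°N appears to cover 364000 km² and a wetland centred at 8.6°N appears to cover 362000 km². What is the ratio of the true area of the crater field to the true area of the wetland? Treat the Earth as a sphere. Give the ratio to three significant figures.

0.349

Plate carrée has h = 1 and k = sec φ, giving areal scale sec φ; true area = (apparent area) · cos φ.
True area of crater field: 364000 × cos(69.9°) = 364000 × 0.3437 = 125100 km².
True area of wetland: 362000 × cos(8.6°) = 362000 × 0.9888 = 357900 km².
Ratio = 125100 / 357900 ≈ 0.349.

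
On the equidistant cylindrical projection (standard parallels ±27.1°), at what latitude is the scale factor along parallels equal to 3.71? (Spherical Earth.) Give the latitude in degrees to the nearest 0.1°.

In the equirectangular projection with standard parallel φ₀ = 27.1° (x = Rλ cos φ₀, y = Rφ), meridians are true-scale (h = 1) and the parallel scale is k = cos φ₀ / cos φ.
k = cos φ₀ / cos φ = 3.71  ⇒  cos φ = cos 27.1° / 3.71 = 0.2399.
φ = arccos(0.2399) ≈ 76.1°.

76.1°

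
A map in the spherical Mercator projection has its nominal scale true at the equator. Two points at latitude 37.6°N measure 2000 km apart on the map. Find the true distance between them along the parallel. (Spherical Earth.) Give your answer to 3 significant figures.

Mercator is conformal, so the point scale is isotropic: h = k = sec φ = 1/cos φ.
Along the parallel at 37.6°, map distances are exaggerated by k = sec 37.6° = 1.262.
True distance = 2000 / 1.262 = 2000 × cos 37.6° ≈ 1580 km.

1580 km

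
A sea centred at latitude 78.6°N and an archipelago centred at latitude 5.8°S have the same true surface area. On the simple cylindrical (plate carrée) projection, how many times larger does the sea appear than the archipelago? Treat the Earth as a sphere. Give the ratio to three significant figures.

5.03

Plate carrée maps x = Rλ, y = Rφ. The meridian scale is h = 1 and the parallel scale is k = 1/cos φ = sec φ.
Areal scale at 78.6°: h·k = 1.000 × 5.059 = 5.059.
Areal scale at 5.8°: h·k = 1.000 × 1.005 = 1.005.
Ratio = 5.059/1.005 ≈ 5.03.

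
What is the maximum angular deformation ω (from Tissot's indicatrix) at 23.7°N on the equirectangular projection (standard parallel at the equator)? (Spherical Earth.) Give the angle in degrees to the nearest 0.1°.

Plate carrée maps x = Rλ, y = Rφ. The meridian scale is h = 1 and the parallel scale is k = 1/cos φ = sec φ.
At 23.7°: h = 1.000, k = 1.092; principal scales a = 1.092, b = 1.000.
sin(ω/2) = (a − b)/(a + b) = 0.09211/2.092 = 0.04403, so ω = 2 arcsin(0.04403) ≈ 5.0°.

5.0°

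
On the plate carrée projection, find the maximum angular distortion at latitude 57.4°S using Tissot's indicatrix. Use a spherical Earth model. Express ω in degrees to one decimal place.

Plate carrée maps x = Rλ, y = Rφ. The meridian scale is h = 1 and the parallel scale is k = 1/cos φ = sec φ.
At 57.4°: h = 1.000, k = 1.856; principal scales a = 1.856, b = 1.000.
sin(ω/2) = (a − b)/(a + b) = 0.8561/2.856 = 0.2997, so ω = 2 arcsin(0.2997) ≈ 34.9°.

34.9°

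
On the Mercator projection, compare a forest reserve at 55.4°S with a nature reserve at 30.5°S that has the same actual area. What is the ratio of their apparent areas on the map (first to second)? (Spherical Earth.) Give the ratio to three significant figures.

Mercator areal scale is sec²φ.
At 55.4°: sec²(55.4°) = 1/0.5678² = 3.101.
At 30.5°: sec²(30.5°) = 1/0.8616² = 1.347.
Ratio = 3.101/1.347 = cos²(30.5°)/cos²(55.4°) ≈ 2.30.

2.30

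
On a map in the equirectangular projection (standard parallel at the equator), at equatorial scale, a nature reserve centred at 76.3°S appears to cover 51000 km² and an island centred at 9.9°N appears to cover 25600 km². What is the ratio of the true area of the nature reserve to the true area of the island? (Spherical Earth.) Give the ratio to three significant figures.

0.479

Plate carrée has h = 1 and k = sec φ, giving areal scale sec φ; true area = (apparent area) · cos φ.
True area of nature reserve: 51000 × cos(76.3°) = 51000 × 0.2368 = 12080 km².
True area of island: 25600 × cos(9.9°) = 25600 × 0.9851 = 25220 km².
Ratio = 12080 / 25220 ≈ 0.479.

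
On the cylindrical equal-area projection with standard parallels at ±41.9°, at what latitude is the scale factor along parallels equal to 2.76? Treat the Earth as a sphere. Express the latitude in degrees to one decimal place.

74.4°

Cylindrical equal-area (φ₀ = 41.9°): h = cos φ / cos 41.9° along meridians, k = cos 41.9° / cos φ along parallels; h·k = 1.
k = cos φ₀ / cos φ = 2.76  ⇒  cos φ = cos 41.9° / 2.76 = 0.2697.
φ = arccos(0.2697) ≈ 74.4°.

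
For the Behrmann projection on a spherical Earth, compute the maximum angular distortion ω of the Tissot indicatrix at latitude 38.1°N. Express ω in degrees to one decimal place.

Behrmann is a cylindrical equal-area projection with standard parallels at ±30°. A cylindrical equal-area projection with standard parallel φ₀ has meridian scale h = cos φ / cos φ₀ and parallel scale k = cos φ₀ / cos φ (so areas are preserved, h·k = 1).
At 38.1°: h = 0.9087, k = 1.101; principal scales a = 1.101, b = 0.9087.
sin(ω/2) = (a − b)/(a + b) = 0.1918/2.009 = 0.09548, so ω = 2 arcsin(0.09548) ≈ 11.0°.

11.0°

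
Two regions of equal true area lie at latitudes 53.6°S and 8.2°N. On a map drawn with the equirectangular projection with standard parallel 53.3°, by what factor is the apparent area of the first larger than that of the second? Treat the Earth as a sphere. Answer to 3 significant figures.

With standard parallel φ₀ = 53.3°, the equirectangular projection gives x = Rλ cos φ₀, y = Rφ, so h = 1 and k = cos 53.3° / cos φ.
Areal scale at 53.6°: h·k = 1.000 × 1.007 = 1.007.
Areal scale at 8.2°: h·k = 1.000 × 0.6038 = 0.6038.
Ratio = 1.007/0.6038 ≈ 1.67.

1.67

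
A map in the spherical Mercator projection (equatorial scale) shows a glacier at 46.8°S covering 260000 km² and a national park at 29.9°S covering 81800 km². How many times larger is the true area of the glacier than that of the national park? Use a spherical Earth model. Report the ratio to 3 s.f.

1.98

Since Mercator area scale is 1/cos²φ, the true area equals the apparent area multiplied by cos²φ.
True area of glacier: 260000 × cos²(46.8°) = 260000 × 0.4686 = 121800 km².
True area of national park: 81800 × cos²(29.9°) = 81800 × 0.7515 = 61470 km².
Ratio = 121800 / 61470 ≈ 1.98.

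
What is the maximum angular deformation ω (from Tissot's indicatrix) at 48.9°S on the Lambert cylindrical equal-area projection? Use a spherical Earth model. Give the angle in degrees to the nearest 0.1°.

The Lambert cylindrical equal-area projection is the cylindrical equal-area projection with its standard parallel at the equator (φ₀ = 0). For cylindrical equal-area with standard parallel φ₀, h = cos φ / cos φ₀ and k = cos φ₀ / cos φ, so h·k = 1.
At 48.9°: h = 0.6574, k = 1.521; principal scales a = 1.521, b = 0.6574.
sin(ω/2) = (a − b)/(a + b) = 0.8638/2.179 = 0.3965, so ω = 2 arcsin(0.3965) ≈ 46.7°.

46.7°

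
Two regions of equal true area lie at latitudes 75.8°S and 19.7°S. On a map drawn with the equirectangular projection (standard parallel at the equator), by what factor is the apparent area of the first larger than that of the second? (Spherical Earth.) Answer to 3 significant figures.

3.84

For the equirectangular projection with φ₀ = 0 (plate carrée), h = 1 along meridians and k = sec φ along parallels.
Areal scale at 75.8°: h·k = 1.000 × 4.077 = 4.077.
Areal scale at 19.7°: h·k = 1.000 × 1.062 = 1.062.
Ratio = 4.077/1.062 ≈ 3.84.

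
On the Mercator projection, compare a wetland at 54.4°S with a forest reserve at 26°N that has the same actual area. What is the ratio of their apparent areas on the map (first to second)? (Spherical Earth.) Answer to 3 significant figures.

On Mercator, area is exaggerated by sec²φ = 1/cos²φ.
At 54.4°: sec²(54.4°) = 1/0.5821² = 2.951.
At 26°: sec²(26°) = 1/0.8988² = 1.238.
Ratio = 2.951/1.238 = cos²(26°)/cos²(54.4°) ≈ 2.38.

2.38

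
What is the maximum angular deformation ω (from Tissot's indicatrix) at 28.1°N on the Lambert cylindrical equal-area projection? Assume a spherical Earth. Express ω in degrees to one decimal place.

The Lambert cylindrical equal-area projection is the cylindrical equal-area projection with its standard parallel at the equator (φ₀ = 0). For cylindrical equal-area with standard parallel φ₀, h = cos φ / cos φ₀ and k = cos φ₀ / cos φ, so h·k = 1.
At 28.1°: h = 0.8821, k = 1.134; principal scales a = 1.134, b = 0.8821.
sin(ω/2) = (a − b)/(a + b) = 0.2515/2.016 = 0.1248, so ω = 2 arcsin(0.1248) ≈ 14.3°.

14.3°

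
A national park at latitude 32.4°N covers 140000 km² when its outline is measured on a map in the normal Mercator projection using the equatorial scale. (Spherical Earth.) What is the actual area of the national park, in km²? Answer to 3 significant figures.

99800 km²

Mercator is conformal, so the point scale is isotropic: h = k = sec φ = 1/cos φ.
Areal scale = k² = sec²φ = 1/cos²(32.4°) = 1/0.8443² = 1.403.
True area = apparent / (areal scale) = 140000 / 1.403 ≈ 99800 km².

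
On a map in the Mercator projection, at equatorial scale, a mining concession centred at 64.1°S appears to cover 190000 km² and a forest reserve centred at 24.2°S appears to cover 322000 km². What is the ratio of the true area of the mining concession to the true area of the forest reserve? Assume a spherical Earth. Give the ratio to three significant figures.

Since Mercator area scale is 1/cos²φ, the true area equals the apparent area multiplied by cos²φ.
True area of mining concession: 190000 × cos²(64.1°) = 190000 × 0.1908 = 36250 km².
True area of forest reserve: 322000 × cos²(24.2°) = 322000 × 0.8320 = 267900 km².
Ratio = 36250 / 267900 ≈ 0.135.

0.135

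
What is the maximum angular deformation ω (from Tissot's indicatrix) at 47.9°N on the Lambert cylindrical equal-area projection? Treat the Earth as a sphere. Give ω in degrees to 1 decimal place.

44.6°

The Lambert cylindrical equal-area projection is the cylindrical equal-area projection with its standard parallel at the equator (φ₀ = 0). Cylindrical equal-area (φ₀ = 0°): h = cos φ / cos 0° along meridians, k = cos 0° / cos φ along parallels; h·k = 1.
At 47.9°: h = 0.6704, k = 1.492; principal scales a = 1.492, b = 0.6704.
sin(ω/2) = (a − b)/(a + b) = 0.8212/2.162 = 0.3798, so ω = 2 arcsin(0.3798) ≈ 44.6°.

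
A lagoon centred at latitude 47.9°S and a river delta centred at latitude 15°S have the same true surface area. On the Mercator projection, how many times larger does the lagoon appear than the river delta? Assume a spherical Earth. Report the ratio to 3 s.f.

Mercator is conformal with k = sec φ, so areal scale = k² = sec²φ.
At 47.9°: sec²(47.9°) = 1/0.6704² = 2.225.
At 15°: sec²(15°) = 1/0.9659² = 1.072.
Ratio = 2.225/1.072 = cos²(15°)/cos²(47.9°) ≈ 2.08.

2.08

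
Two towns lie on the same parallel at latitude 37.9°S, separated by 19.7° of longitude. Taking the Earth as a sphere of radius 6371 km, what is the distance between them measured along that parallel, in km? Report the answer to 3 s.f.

1730 km

Arc length along a parallel = R cos φ · Δλ (with Δλ in radians).
= 6371 × cos 37.9° × (19.7° × π/180) = 6371 × 0.7891 × 0.3438 ≈ 1730 km.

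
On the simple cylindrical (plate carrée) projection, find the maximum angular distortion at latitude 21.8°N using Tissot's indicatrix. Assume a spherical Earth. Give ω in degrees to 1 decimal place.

For the equirectangular projection with φ₀ = 0 (plate carrée), h = 1 along meridians and k = sec φ along parallels.
At 21.8°: h = 1.000, k = 1.077; principal scales a = 1.077, b = 1.000.
sin(ω/2) = (a − b)/(a + b) = 0.07702/2.077 = 0.03708, so ω = 2 arcsin(0.03708) ≈ 4.3°.

4.3°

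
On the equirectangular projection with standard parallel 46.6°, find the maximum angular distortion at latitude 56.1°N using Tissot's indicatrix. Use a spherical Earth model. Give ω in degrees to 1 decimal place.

11.9°

In the equirectangular projection with standard parallel φ₀ = 46.6° (x = Rλ cos φ₀, y = Rφ), meridians are true-scale (h = 1) and the parallel scale is k = cos φ₀ / cos φ.
At 56.1°: h = 1.000, k = 1.232; principal scales a = 1.232, b = 1.000.
sin(ω/2) = (a − b)/(a + b) = 0.2319/2.232 = 0.1039, so ω = 2 arcsin(0.1039) ≈ 11.9°.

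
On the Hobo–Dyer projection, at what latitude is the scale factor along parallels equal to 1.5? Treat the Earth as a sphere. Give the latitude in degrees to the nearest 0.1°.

Hobo–Dyer is a cylindrical equal-area projection with standard parallels at ±37.5°. A cylindrical equal-area projection with standard parallel φ₀ has meridian scale h = cos φ / cos φ₀ and parallel scale k = cos φ₀ / cos φ (so areas are preserved, h·k = 1).
k = cos φ₀ / cos φ = 1.5  ⇒  cos φ = cos 37.5° / 1.5 = 0.5289.
φ = arccos(0.5289) ≈ 58.1°.

58.1°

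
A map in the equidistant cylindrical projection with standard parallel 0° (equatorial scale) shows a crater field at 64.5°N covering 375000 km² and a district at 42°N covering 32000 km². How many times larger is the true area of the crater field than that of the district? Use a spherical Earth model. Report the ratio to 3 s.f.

6.79

On the plate carrée, areal scale = h·k = 1 × sec φ, so true area = apparent × cos φ.
True area of crater field: 375000 × cos(64.5°) = 375000 × 0.4305 = 161400 km².
True area of district: 32000 × cos(42°) = 32000 × 0.7431 = 23780 km².
Ratio = 161400 / 23780 ≈ 6.79.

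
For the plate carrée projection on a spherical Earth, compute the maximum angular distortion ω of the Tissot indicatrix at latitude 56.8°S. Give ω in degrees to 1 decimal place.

34.0°

For the equirectangular projection with φ₀ = 0 (plate carrée), h = 1 along meridians and k = sec φ along parallels.
At 56.8°: h = 1.000, k = 1.826; principal scales a = 1.826, b = 1.000.
sin(ω/2) = (a − b)/(a + b) = 0.8263/2.826 = 0.2924, so ω = 2 arcsin(0.2924) ≈ 34.0°.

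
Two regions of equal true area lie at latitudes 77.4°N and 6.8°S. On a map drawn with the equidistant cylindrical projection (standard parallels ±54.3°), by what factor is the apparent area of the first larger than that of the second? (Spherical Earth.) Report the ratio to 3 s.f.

4.55

In the equirectangular projection with standard parallel φ₀ = 54.3° (x = Rλ cos φ₀, y = Rφ), meridians are true-scale (h = 1) and the parallel scale is k = cos φ₀ / cos φ.
Areal scale at 77.4°: h·k = 1.000 × 2.675 = 2.675.
Areal scale at 6.8°: h·k = 1.000 × 0.5877 = 0.5877.
Ratio = 2.675/0.5877 ≈ 4.55.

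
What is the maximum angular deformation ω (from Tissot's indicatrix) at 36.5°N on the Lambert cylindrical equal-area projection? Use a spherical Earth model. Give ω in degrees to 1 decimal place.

24.8°

The Lambert cylindrical equal-area projection is the cylindrical equal-area projection with its standard parallel at the equator (φ₀ = 0). For cylindrical equal-area with standard parallel φ₀, h = cos φ / cos φ₀ and k = cos φ₀ / cos φ, so h·k = 1.
At 36.5°: h = 0.8039, k = 1.244; principal scales a = 1.244, b = 0.8039.
sin(ω/2) = (a − b)/(a + b) = 0.4401/2.048 = 0.2149, so ω = 2 arcsin(0.2149) ≈ 24.8°.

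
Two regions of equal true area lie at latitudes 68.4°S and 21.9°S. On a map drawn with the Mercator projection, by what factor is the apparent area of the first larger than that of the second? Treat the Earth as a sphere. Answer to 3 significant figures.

Mercator areal scale is sec²φ.
At 68.4°: sec²(68.4°) = 1/0.3681² = 7.379.
At 21.9°: sec²(21.9°) = 1/0.9278² = 1.162.
Ratio = 7.379/1.162 = cos²(21.9°)/cos²(68.4°) ≈ 6.35.

6.35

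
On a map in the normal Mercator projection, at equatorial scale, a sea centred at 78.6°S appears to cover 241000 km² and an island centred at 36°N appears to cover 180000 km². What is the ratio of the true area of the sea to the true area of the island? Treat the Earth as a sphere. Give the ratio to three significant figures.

Mercator's areal exaggeration is sec²φ; hence true area = (apparent area) · cos²φ.
True area of sea: 241000 × cos²(78.6°) = 241000 × 0.03907 = 9415 km².
True area of island: 180000 × cos²(36°) = 180000 × 0.6545 = 117800 km².
Ratio = 9415 / 117800 ≈ 0.0799.

0.0799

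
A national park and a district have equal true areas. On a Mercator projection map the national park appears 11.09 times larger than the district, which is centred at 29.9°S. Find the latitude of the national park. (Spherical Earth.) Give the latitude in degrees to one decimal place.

Mercator areal scale is sec²φ, so apparent-area ratio = sec²φ₁ / sec²φ₂ = cos²φ₂ / cos²φ₁.
cos²φ₂ / cos²φ₁ = 11.09  ⇒  cos φ₁ = cos 29.9° / √11.09 = 0.8669/3.330 = 0.2603.
φ₁ = arccos(0.2603) ≈ 74.9°.

74.9°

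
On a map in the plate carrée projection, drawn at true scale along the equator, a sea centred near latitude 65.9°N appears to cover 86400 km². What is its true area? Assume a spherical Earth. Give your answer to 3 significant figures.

35300 km²

For the equirectangular projection with φ₀ = 0 (plate carrée), h = 1 along meridians and k = sec φ along parallels.
Areal scale = h·k = 1 × sec φ; at 65.9°, h = 1.000, k = 2.449, so h·k = 2.449.
True area = apparent / (areal scale) = 86400 / 2.449 ≈ 35300 km².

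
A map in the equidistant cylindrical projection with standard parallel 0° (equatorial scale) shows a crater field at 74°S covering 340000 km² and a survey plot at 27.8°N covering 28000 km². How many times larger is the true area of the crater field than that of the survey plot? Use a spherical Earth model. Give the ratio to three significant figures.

3.78

Plate carrée has h = 1 and k = sec φ, giving areal scale sec φ; true area = (apparent area) · cos φ.
True area of crater field: 340000 × cos(74°) = 340000 × 0.2756 = 93720 km².
True area of survey plot: 28000 × cos(27.8°) = 28000 × 0.8846 = 24770 km².
Ratio = 93720 / 24770 ≈ 3.78.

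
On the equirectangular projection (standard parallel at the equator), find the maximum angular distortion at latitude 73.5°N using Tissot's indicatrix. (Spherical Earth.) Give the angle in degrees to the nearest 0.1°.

67.8°

For the equirectangular projection with φ₀ = 0 (plate carrée), h = 1 along meridians and k = sec φ along parallels.
At 73.5°: h = 1.000, k = 3.521; principal scales a = 3.521, b = 1.000.
sin(ω/2) = (a − b)/(a + b) = 2.521/4.521 = 0.5576, so ω = 2 arcsin(0.5576) ≈ 67.8°.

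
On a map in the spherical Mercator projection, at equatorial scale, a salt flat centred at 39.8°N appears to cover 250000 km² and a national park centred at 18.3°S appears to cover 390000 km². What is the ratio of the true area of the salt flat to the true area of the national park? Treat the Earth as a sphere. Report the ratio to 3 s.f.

On Mercator the areal scale is sec²φ, so true area = apparent × cos²φ.
True area of salt flat: 250000 × cos²(39.8°) = 250000 × 0.5903 = 147600 km².
True area of national park: 390000 × cos²(18.3°) = 390000 × 0.9014 = 351500 km².
Ratio = 147600 / 351500 ≈ 0.420.

0.420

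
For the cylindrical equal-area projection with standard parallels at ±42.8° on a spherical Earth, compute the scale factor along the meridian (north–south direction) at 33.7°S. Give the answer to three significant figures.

1.13

A cylindrical equal-area projection with standard parallel φ₀ has meridian scale h = cos φ / cos φ₀ and parallel scale k = cos φ₀ / cos φ (so areas are preserved, h·k = 1).
h = cos 33.7° / cos 42.8° = 0.8320/0.7337 = 1.134.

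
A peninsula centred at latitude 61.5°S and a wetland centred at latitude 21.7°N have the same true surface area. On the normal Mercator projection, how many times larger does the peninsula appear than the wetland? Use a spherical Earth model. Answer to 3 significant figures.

3.79

On Mercator, area is exaggerated by sec²φ = 1/cos²φ.
At 61.5°: sec²(61.5°) = 1/0.4772² = 4.392.
At 21.7°: sec²(21.7°) = 1/0.9291² = 1.158.
Ratio = 4.392/1.158 = cos²(21.7°)/cos²(61.5°) ≈ 3.79.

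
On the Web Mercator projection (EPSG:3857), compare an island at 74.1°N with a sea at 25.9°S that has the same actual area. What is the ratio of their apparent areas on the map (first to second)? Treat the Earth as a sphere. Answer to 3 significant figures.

10.8

On Mercator, area is exaggerated by sec²φ = 1/cos²φ.
At 74.1°: sec²(74.1°) = 1/0.2740² = 13.32.
At 25.9°: sec²(25.9°) = 1/0.8996² = 1.236.
Ratio = 13.32/1.236 = cos²(25.9°)/cos²(74.1°) ≈ 10.8.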